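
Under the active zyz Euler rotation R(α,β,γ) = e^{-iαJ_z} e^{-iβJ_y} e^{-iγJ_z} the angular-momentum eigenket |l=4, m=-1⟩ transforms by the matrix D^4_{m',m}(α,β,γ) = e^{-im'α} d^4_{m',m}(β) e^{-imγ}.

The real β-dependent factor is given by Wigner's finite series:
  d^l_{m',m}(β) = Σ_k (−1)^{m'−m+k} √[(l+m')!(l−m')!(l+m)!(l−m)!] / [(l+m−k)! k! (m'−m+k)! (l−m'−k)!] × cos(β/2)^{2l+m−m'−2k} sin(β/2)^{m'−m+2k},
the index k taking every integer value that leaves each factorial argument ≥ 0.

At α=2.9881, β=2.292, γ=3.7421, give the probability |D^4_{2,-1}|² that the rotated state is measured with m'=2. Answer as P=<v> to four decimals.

P=0.0113

First d^4_{2,-1}(β=2.292), then the phase factors e^{-i(2)α} and e^{-i(-1)γ}:
With c≡cos(β/2)=0.412135 and s≡sin(β/2)=0.911123, N=[720·2·6·120]^{1/2}=1018.233765
Admissible k: 0..2 (factorial args all ≥0)
  k=0: (−1)^3·1018.2338/(72)·0.4121^5·0.9111^3 = -0.127187
  k=1: (−1)^4·1018.2338/(48)·0.4121^3·0.9111^5 = +0.932416
  k=2: (−1)^5·1018.2338/(240)·0.4121^1·0.9111^7 = -0.911410
d^4_{2,-1}(2.292) = -0.127187 +0.932416 -0.911410 = -0.106182
|D^4_{2,-1}|² = |d^4_{2,-1}(β)|² = (-0.106182)² = 0.011275 (the z-rotation phases have unit modulus)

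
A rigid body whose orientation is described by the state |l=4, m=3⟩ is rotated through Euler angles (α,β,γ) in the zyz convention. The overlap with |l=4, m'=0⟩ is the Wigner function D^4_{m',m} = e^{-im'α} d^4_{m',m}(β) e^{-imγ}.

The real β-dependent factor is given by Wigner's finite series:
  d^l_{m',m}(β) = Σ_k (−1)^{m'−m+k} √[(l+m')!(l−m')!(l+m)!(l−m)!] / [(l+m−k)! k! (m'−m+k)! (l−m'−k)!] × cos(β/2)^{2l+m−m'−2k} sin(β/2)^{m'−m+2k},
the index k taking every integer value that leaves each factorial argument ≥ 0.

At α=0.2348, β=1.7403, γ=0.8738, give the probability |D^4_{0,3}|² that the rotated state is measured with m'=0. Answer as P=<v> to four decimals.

P=0.0571

First d^4_{0,3}(β=1.7403), then the phase factors e^{-i(0)α} and e^{-i(3)γ}:
Half-angle: c=0.644712, s=0.764426. N=√(24·24·5040·1)=1703.830978
k: max(0,(3)−(0))=3 … min(4+(3),4−(0))=4
  k=3: (−1)^0·1703.8310/(144)·0.6447^5·0.7644^3 = +0.588706
  k=4: (−1)^1·1703.8310/(144)·0.6447^3·0.7644^5 = -0.827632
d^4_{0,3}(1.7403) = +0.588706 -0.827632 = -0.238926
|D^4_{0,3}|² = |d^4_{0,3}(β)|² = (-0.238926)² = 0.057086 (the z-rotation phases have unit modulus)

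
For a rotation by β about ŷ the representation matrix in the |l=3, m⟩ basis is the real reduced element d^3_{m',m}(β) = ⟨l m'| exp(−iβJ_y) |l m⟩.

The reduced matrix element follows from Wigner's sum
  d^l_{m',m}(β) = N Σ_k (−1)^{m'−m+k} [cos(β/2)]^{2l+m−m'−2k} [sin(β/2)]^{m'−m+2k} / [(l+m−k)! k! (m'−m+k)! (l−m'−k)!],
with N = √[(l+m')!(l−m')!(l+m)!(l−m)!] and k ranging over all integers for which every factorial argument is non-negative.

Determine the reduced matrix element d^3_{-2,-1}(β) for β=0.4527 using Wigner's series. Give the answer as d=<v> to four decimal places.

d=0.5575

d^3_{-2,-1}(β=0.4527) via Wigner's sum:
With c≡cos(β/2)=0.974492 and s≡sin(β/2)=0.224422, N=[1·120·2·24]^{1/2}=75.894664
k: max(0,(-1)−(-2))=1 … min(3+(-1),3−(-2))=2
  k=1: (−1)^0·75.8947/(24)·0.9745^5·0.2244^1 = +0.623673
  k=2: (−1)^1·75.8947/(12)·0.9745^3·0.2244^3 = -0.066155
d^3_{-2,-1}(0.4527) = +0.623673 -0.066155 = +0.557518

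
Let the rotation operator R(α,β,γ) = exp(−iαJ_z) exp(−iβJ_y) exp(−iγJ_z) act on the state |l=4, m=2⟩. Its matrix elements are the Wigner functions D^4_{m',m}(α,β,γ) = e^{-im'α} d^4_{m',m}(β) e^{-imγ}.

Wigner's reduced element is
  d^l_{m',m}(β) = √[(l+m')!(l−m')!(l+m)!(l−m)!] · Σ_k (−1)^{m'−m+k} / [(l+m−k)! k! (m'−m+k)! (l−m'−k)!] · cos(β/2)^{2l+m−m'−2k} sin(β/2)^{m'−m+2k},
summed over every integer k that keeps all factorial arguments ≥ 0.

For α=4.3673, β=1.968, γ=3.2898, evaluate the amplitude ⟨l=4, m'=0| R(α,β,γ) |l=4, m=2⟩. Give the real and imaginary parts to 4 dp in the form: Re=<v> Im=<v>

Re=0.0153 Im=-0.0047

D^4_{0,2}(4.3673,1.968,3.2898) = e^{-i·0·4.3673}·d^4_{0,2}(1.968)·e^{-i·2·3.2898}. Compute d first:
With c≡cos(β/2)=0.553696 and s≡sin(β/2)=0.832719, N=[24·24·720·2]^{1/2}=910.735966
The bounds max(0,m−m')=2 and min(l+m,l−m')=4 give 3 terms
  k=2: (−1)^0·910.7360/(96)·0.5537^6·0.8327^2 = +0.189560
  k=3: (−1)^1·910.7360/(36)·0.5537^4·0.8327^4 = -1.143324
  k=4: (−1)^2·910.7360/(96)·0.5537^2·0.8327^6 = +0.969738
d^4_{0,2}(1.968) = +0.189560 -1.143324 +0.969738 = +0.015974
D = (+1.000000+0.000000i)·(+0.015974)·(+0.956390-0.292093i) = +0.015277-0.004666i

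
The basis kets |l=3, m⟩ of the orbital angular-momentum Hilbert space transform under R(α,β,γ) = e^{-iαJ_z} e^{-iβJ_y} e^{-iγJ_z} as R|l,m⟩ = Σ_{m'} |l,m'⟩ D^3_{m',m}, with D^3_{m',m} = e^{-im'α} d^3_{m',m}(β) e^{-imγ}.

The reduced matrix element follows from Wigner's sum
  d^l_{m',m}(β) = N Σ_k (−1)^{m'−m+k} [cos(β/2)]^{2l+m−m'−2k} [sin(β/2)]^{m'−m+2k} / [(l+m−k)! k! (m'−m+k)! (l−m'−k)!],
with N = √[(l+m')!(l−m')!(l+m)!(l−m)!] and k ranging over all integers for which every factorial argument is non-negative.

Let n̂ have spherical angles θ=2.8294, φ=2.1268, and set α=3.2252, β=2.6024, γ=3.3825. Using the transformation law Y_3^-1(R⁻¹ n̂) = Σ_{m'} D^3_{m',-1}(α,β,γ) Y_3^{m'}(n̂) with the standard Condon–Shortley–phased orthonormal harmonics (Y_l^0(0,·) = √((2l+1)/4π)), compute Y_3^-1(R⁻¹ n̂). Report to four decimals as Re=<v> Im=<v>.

Re=-0.2788 Im=-0.3367

Need the full column D^3_{m',-1} for m'=−3..3 at α=3.2252, β=2.6024, γ=3.3825.
cos(β/2)=0.266342, sin(β/2)=0.963878
d^3_{-3,-1}: single k=2 term ⇒ +0.018107;  D = +0.015962+0.008549i
d^3_{-2,-1}: k∈[1..2] ⇒ +0.004085 -0.107008 = -0.102923;  D = +0.094470+0.040849i
d^3_{-1,-1}: k∈[0..2] ⇒ +0.000357 -0.037402 +0.367385 = +0.330339;  D = +0.313098+0.105328i
d^3_{0,-1}: k∈[0..2] ⇒ -0.004475 +0.175833 -0.767613 = -0.596256;  D = +0.579037+0.142257i
d^3_{1,-1}: k∈[0..2] ⇒ +0.028052 -0.489846 +0.801925 = +0.340130;  D = +0.335931+0.053282i
d^3_{2,-1}: k∈[0..1] ⇒ -0.107008 +0.700732 = +0.593723;  D = -0.592112-0.043713i
d^3_{3,-1}: single k=0 term ⇒ +0.237146;  D = +0.237134-0.002351i
Y_3^{m'}(θ=2.8294,φ=2.1268) and Σ D·Y over m':
  (+0.0160+0.0085i)·(+0.0120-0.0012i)  (+0.0945+0.0408i)·(+0.0406-0.0823i)  (+0.3131+0.1053i)·(-0.1849-0.2975i)  (+0.5790+0.1423i)·(-0.5428+0.0000i)  (+0.3359+0.0533i)·(+0.1849-0.2975i)  (-0.5921-0.0437i)·(+0.0406+0.0823i)  (+0.2371-0.0024i)·(-0.0120-0.0012i)
Y_3^-1(R⁻¹ n̂) = -0.278793-0.336667i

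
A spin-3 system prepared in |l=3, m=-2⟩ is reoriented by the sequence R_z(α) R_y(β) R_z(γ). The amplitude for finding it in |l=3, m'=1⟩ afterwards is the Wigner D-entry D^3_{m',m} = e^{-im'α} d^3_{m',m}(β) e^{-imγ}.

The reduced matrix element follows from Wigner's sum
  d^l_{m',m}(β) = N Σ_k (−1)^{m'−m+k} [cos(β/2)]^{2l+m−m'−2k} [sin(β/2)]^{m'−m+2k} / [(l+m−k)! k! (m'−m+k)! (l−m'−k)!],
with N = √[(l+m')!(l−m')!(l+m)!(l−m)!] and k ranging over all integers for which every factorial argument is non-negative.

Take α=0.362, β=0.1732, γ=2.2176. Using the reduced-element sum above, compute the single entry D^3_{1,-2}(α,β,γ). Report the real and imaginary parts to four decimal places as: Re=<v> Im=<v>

Split into d^3_{1,-2}(β=0.1732) × two z-phases.
With c≡cos(β/2)=0.996253 and s≡sin(β/2)=0.086492, N=[24·2·1·120]^{1/2}=75.894664
Admissible k: 0..1 (factorial args all ≥0)
  k=0: (−1)^3·75.8947/(12)·0.9963^3·0.0865^3 = -0.004046
  k=1: (−1)^4·75.8947/(24)·0.9963^1·0.0865^5 = +0.000015
d^3_{1,-2}(0.1732) = -0.004046 +0.000015 = -0.004031
Attach z-rotation phases: D = e^{-i(1)(0.362)}·(-0.004031)·e^{-i(-2)(2.2176)} = +0.002405+0.003235i

Re=0.0024 Im=0.0032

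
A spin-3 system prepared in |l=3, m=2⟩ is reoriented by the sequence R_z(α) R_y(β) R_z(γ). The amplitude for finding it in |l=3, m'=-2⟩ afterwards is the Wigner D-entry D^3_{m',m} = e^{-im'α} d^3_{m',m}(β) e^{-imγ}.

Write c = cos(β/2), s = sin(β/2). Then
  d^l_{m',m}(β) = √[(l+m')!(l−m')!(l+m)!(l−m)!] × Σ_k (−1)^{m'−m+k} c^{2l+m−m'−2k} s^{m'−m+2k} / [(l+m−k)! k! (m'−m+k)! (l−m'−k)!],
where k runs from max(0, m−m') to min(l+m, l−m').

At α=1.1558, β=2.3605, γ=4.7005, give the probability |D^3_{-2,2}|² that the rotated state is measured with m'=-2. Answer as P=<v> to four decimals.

Split into d^3_{-2,2}(β=2.3605) × two z-phases.
c=cos(2.3605/2)=0.380694, s=sin(2.3605/2)=0.924701; N=√[1·120·120·1]=120.000000
k∈{4,5} keeps every argument non-negative
  k=4: (−1)^0·120.0000/(24)·0.3807^2·0.9247^4 = +0.529818
  k=5: (−1)^1·120.0000/(120)·0.3807^0·0.9247^6 = -0.625185
d^3_{-2,2}(2.3605) = +0.529818 -0.625185 = -0.095367
|D^3_{-2,2}|² = |d^3_{-2,2}(β)|² = (-0.095367)² = 0.009095 (the z-rotation phases have unit modulus)

P=0.0091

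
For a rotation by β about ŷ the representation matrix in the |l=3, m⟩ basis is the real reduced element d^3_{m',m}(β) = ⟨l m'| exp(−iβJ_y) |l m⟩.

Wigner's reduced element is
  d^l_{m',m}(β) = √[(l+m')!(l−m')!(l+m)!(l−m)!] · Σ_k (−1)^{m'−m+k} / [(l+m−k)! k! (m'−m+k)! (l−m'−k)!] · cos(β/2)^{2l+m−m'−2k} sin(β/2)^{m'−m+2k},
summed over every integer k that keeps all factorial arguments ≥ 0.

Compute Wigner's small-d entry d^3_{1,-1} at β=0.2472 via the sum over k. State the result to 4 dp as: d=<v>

d=0.0866

d^3_{1,-1}(β=0.2472) via Wigner's sum:
c=cos(0.2472/2)=0.992371, s=sin(0.2472/2)=0.123286; N=√[24·2·2·24]=48.000000
The bounds max(0,m−m')=0 and min(l+m,l−m')=2 give 3 terms
  k=0: (−1)^2·48.0000/(8)·0.9924^4·0.1233^2 = +0.088445
  k=1: (−1)^3·48.0000/(6)·0.9924^2·0.1233^4 = -0.001820
  k=2: (−1)^4·48.0000/(48)·0.9924^0·0.1233^6 = +0.000004
d^3_{1,-1}(0.2472) = +0.088445 -0.001820 +0.000004 = +0.086628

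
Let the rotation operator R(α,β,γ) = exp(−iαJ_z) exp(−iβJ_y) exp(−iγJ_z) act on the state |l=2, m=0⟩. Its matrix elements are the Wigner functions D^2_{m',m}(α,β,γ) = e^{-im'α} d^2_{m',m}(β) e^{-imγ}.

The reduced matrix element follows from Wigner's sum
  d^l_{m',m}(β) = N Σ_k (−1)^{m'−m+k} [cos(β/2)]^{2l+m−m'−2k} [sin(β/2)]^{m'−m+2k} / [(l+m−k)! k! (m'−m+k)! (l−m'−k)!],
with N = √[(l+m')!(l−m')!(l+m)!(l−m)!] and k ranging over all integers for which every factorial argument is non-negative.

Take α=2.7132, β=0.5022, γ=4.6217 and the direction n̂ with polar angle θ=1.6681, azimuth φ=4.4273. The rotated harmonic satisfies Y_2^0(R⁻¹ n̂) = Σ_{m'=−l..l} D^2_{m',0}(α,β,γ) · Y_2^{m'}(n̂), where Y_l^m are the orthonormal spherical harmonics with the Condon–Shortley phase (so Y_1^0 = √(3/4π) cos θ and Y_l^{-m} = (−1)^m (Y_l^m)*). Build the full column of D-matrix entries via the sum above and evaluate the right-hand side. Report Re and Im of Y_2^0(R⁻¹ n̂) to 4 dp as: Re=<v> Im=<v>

Need the full column D^2_{m',0} for m'=−2..2 at α=2.7132, β=0.5022, γ=4.6217.
cos(β/2)=0.968640, sin(β/2)=0.248470
d^2_{-2,0}: single k=2 term ⇒ +0.141888;  D = +0.092918-0.107231i
d^2_{-1,0}: k∈[1..2] ⇒ +0.553141 -0.036396 = +0.516744;  D = -0.470049+0.214660i
d^2_{0,0}: k∈[0..2] ⇒ +0.880337 -0.231703 +0.003811 = +0.652446;  D = +0.652446+0.000000i
d^2_{1,0}: k∈[0..1] ⇒ -0.553141 +0.036396 = -0.516744;  D = +0.470049+0.214660i
d^2_{2,0}: single k=0 term ⇒ +0.141888;  D = +0.092918+0.107231i
Y_2^{m'}(θ=1.6681,φ=4.4273) and Σ D·Y over m':
  (+0.0929-0.1072i)·(-0.3221-0.2065i)  (-0.4700+0.2147i)·(+0.0210-0.0717i)  (+0.6524+0.0000i)·(-0.3065+0.0000i)  (+0.4700+0.2147i)·(-0.0210-0.0717i)  (+0.0929+0.1072i)·(-0.3221+0.2065i)
Y_2^0(R⁻¹ n̂) = -0.293076+0.000000i

Re=-0.2931 Im=0.0000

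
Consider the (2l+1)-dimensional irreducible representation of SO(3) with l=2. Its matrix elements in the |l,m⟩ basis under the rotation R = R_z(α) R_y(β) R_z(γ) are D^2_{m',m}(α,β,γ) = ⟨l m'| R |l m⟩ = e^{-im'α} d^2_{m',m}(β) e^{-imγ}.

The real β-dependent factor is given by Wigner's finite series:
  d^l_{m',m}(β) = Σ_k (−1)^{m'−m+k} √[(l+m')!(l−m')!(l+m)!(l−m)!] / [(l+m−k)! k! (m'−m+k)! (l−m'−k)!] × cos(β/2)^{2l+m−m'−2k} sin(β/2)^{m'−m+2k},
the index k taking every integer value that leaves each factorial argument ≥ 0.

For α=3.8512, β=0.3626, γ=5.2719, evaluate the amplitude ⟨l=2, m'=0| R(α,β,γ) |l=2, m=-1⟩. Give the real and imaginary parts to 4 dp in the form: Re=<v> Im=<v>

D^2_{0,-1}(3.8512,0.3626,5.2719) = e^{-i·0·3.8512}·d^2_{0,-1}(0.3626)·e^{-i·-1·5.2719}. Compute d first:
With c≡cos(β/2)=0.983610 and s≡sin(β/2)=0.180308, N=[2·2·1·6]^{1/2}=4.898979
Admissible k: 0..1 (factorial args all ≥0)
  k=0: (−1)^1·4.8990/(2)·0.9836^3·0.1803^1 = -0.420301
  k=1: (−1)^2·4.8990/(2)·0.9836^1·0.1803^3 = +0.014124
d^2_{0,-1}(0.3626) = -0.420301 +0.014124 = -0.406178
D = (+1.000000+0.000000i)·(-0.406178)·(+0.530772-0.847515i) = -0.215588+0.344241i

Re=-0.2156 Im=0.3442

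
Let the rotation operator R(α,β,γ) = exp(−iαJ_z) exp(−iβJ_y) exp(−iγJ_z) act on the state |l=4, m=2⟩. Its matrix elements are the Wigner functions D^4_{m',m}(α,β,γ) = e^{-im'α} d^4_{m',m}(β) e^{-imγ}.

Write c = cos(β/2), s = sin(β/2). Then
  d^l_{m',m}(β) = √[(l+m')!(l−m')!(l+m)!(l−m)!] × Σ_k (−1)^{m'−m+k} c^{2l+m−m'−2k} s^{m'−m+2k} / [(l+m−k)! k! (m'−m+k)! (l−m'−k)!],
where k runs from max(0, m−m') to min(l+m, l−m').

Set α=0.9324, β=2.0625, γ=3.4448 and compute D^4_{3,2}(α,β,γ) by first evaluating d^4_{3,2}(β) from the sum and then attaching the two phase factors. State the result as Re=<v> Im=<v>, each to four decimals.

First d^4_{3,2}(β=2.0625), then the phase factors e^{-i(3)α} and e^{-i(2)γ}:
With c≡cos(β/2)=0.513747 and s≡sin(β/2)=0.857942, N=[5040·1·720·2]^{1/2}=2693.993318
Admissible k: 0..1 (factorial args all ≥0)
  k=0: (−1)^1·2693.9933/(720)·0.5137^7·0.8579^1 = -0.030323
  k=1: (−1)^2·2693.9933/(240)·0.5137^5·0.8579^3 = +0.253691
d^4_{3,2}(2.0625) = -0.030323 +0.253691 = +0.223368
D = (-0.941281-0.337625i)·(+0.223368)·(+0.821697-0.569925i) = -0.215744+0.057860i

Re=-0.2157 Im=0.0579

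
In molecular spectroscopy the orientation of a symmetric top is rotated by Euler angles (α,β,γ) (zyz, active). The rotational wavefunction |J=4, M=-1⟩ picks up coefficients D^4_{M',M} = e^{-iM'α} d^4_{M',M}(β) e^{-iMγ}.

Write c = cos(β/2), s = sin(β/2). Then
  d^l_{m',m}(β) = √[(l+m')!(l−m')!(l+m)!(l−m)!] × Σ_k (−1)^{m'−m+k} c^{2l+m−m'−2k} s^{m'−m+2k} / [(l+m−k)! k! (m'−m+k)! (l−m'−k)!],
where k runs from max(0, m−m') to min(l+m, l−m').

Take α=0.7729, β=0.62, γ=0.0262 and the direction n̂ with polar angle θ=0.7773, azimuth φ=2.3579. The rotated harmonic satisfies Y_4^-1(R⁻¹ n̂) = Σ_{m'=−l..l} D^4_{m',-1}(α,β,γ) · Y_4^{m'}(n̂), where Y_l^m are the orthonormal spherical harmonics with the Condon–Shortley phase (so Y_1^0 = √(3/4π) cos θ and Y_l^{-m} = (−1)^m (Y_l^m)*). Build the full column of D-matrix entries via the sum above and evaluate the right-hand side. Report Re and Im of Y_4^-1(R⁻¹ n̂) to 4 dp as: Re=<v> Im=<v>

Need the full column D^4_{m',-1} for m'=−4..4 at α=0.7729, β=0.62, γ=0.0262.
cos(β/2)=0.952334, sin(β/2)=0.305059
d^4_{-4,-1}: single k=3 term ⇒ +0.166414;  D = -0.166367+0.003959i
d^4_{-3,-1}: k∈[2..3] ⇒ +0.551025 -0.094234 = +0.456791;  D = -0.319331+0.326627i
d^4_{-2,-1}: k∈[1..3] ⇒ +0.919482 -0.471739 +0.032270 = +0.480013;  D = -0.000578+0.480013i
d^4_{-1,-1}: k∈[0..3] ⇒ +0.676570 -1.041340 +0.213703 -0.007309 = -0.158376;  D = -0.110444-0.113513i
d^4_{0,-1}: k∈[0..3] ⇒ -0.969219 +0.596708 -0.061228 +0.001047 = -0.432692;  D = -0.432544-0.011335i
d^4_{1,-1}: k∈[0..3] ⇒ +0.694227 -0.213703 +0.010964 -0.000075 = +0.491412;  D = +0.360664-0.333777i
d^4_{2,-1}: k∈[0..2] ⇒ -0.314493 +0.048405 -0.000993 = -0.267081;  D = -0.013668+0.266731i
d^4_{3,-1}: k∈[0..1] ⇒ +0.094234 -0.005802 = +0.088433;  D = -0.058424-0.066385i
d^4_{4,-1}: single k=0 term ⇒ -0.017076;  D = +0.017026+0.001300i
Y_4^{m'}(θ=0.7773,φ=2.3579) and Σ D·Y over m':
  (-0.1664+0.0040i)·(-0.1071+0.0007i)  (-0.3193+0.3266i)·(+0.2165-0.2188i)  (-0.0006+0.4800i)·(+0.0014+0.4207i)  (-0.1104-0.1135i)·(-0.0933-0.0929i)  (-0.4325-0.0113i)·(-0.3393+0.0000i)  (+0.3607-0.3338i)·(+0.0933-0.0929i)  (-0.0137+0.2667i)·(+0.0014-0.4207i)  (-0.0584-0.0664i)·(-0.2165-0.2188i)  (+0.0170+0.0013i)·(-0.1071-0.0007i)
Y_4^-1(R⁻¹ n̂) = +0.075791+0.133672i

Re=0.0758 Im=0.1337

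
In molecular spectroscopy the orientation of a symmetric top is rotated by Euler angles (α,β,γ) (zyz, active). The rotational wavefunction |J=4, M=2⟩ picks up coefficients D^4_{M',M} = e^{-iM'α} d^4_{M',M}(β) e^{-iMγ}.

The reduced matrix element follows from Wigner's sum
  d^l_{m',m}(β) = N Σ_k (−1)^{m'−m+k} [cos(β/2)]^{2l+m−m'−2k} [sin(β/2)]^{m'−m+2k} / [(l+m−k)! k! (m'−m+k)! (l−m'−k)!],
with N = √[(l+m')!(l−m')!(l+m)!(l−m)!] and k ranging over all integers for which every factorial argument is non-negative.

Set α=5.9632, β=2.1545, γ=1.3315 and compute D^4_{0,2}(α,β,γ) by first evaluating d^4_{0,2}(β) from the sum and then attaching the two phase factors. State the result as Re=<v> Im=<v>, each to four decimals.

Split into d^4_{0,2}(β=2.1545) × two z-phases.
c=cos(2.1545/2)=0.473752, s=sin(2.1545/2)=0.880658; N=√[24·24·720·2]=910.735966
Admissible k: 2..4 (factorial args all ≥0)
  k=2: (−1)^0·910.7360/(96)·0.4738^6·0.8807^2 = +0.083184
  k=3: (−1)^1·910.7360/(36)·0.4738^4·0.8807^4 = -0.766521
  k=4: (−1)^2·910.7360/(96)·0.4738^2·0.8807^6 = +0.993271
d^4_{0,2}(2.1545) = +0.083184 -0.766521 +0.993271 = +0.309935
Attach z-rotation phases: D = e^{-i(0)(5.9632)}·(+0.309935)·e^{-i(2)(1.3315)} = -0.275112-0.142735i

Re=-0.2751 Im=-0.1427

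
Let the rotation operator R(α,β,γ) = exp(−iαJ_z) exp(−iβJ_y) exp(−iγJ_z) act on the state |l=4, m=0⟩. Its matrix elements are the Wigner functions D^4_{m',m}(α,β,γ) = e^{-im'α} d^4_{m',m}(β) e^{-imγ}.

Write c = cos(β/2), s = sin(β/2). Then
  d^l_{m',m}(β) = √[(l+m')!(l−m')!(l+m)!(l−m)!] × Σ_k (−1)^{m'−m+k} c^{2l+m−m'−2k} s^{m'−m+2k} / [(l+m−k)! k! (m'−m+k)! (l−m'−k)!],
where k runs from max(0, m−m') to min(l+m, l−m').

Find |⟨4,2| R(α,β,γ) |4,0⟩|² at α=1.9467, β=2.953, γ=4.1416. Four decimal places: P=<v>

D^4_{2,0}(1.9467,2.953,4.1416) = e^{-i·2·1.9467}·d^4_{2,0}(2.953)·e^{-i·0·4.1416}. Compute d first:
Half-angle: c=0.094157, s=0.995557. N=√(720·2·24·24)=910.735966
k∈{0,1,2} keeps every argument non-negative
  k=0: (−1)^2·910.7360/(96)·0.0942^6·0.9956^2 = +0.000007
  k=1: (−1)^3·910.7360/(36)·0.0942^4·0.9956^4 = -0.001953
  k=2: (−1)^4·910.7360/(96)·0.0942^2·0.9956^6 = +0.081888
d^4_{2,0}(2.953) = +0.000007 -0.001953 +0.081888 = +0.079941
|D^4_{2,0}|² = |d^4_{2,0}(β)|² = (+0.079941)² = 0.006391 (the z-rotation phases have unit modulus)

P=0.0064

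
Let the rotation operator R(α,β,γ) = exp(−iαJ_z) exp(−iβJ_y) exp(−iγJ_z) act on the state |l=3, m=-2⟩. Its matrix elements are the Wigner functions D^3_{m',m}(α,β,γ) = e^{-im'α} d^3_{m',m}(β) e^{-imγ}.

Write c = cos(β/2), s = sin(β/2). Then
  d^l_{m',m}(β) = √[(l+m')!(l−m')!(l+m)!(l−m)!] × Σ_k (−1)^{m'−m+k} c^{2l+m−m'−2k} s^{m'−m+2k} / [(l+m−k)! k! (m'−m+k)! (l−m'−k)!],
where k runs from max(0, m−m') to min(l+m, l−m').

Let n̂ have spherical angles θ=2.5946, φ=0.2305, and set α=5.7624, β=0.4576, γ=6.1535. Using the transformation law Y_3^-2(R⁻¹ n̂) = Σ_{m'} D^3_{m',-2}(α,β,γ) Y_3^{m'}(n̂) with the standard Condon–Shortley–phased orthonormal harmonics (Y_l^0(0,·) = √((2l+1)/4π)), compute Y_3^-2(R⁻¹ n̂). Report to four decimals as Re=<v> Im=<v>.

Need the full column D^3_{m',-2} for m'=−3..3 at α=5.7624, β=0.4576, γ=6.1535.
cos(β/2)=0.973939, sin(β/2)=0.226809
d^3_{-3,-2}: single k=1 term ⇒ +0.486850;  D = -0.120887-0.471603i
d^3_{-2,-2}: k∈[0..1] ⇒ +0.853476 -0.231429 = +0.622047;  D = +0.165833-0.599535i
d^3_{-1,-2}: k∈[0..1] ⇒ -0.628521 +0.068172 = -0.560349;  D = -0.398298+0.394144i
d^3_{0,-2}: k∈[0..1] ⇒ +0.253518 -0.013749 = +0.239769;  D = +0.231749-0.061494i
d^3_{1,-2}: k∈[0..1] ⇒ -0.068172 +0.001849 = -0.066323;  D = -0.064070-0.017141i
d^3_{2,-2}: k∈[0..1] ⇒ +0.012551 -0.000136 = +0.012415;  D = +0.008807+0.008750i
d^3_{3,-2}: single k=0 term ⇒ -0.001432;  D = -0.000379-0.001381i
Y_3^{m'}(θ=2.5946,φ=0.2305) and Σ D·Y over m':
  (-0.1209-0.4716i)·(+0.0452-0.0374i)  (+0.1658-0.5995i)·(-0.2115+0.1050i)  (-0.3983+0.3941i)·(+0.4332-0.1017i)  (+0.2317-0.0615i)·(-0.2063+0.0000i)  (-0.0641-0.0171i)·(-0.4332-0.1017i)  (+0.0088+0.0088i)·(-0.2115-0.1050i)  (-0.0004-0.0014i)·(-0.0452-0.0374i)
Y_3^-2(R⁻¹ n̂) = -0.150482+0.362591i

Re=-0.1505 Im=0.3626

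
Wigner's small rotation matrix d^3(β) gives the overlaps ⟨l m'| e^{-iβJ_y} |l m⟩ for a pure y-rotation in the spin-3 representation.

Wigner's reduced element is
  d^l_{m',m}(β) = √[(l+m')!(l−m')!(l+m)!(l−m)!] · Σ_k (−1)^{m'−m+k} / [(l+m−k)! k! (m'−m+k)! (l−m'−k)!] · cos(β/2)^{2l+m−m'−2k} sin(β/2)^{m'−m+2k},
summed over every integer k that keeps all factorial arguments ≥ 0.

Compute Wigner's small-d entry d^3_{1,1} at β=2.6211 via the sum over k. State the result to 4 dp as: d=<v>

d^3_{1,1}(β=2.6211) via Wigner's sum:
Half-angle: c=0.257319, s=0.966327. N=√(24·2·24·2)=48.000000
k: max(0,(1)−(1))=0 … min(3+(1),3−(1))=2
  k=0: (−1)^0·48.0000/(48)·0.2573^6·0.9663^0 = +0.000290
  k=1: (−1)^1·48.0000/(6)·0.2573^4·0.9663^2 = -0.032751
  k=2: (−1)^2·48.0000/(8)·0.2573^2·0.9663^4 = +0.346409
d^3_{1,1}(2.6211) = +0.000290 -0.032751 +0.346409 = +0.313949

d=0.3139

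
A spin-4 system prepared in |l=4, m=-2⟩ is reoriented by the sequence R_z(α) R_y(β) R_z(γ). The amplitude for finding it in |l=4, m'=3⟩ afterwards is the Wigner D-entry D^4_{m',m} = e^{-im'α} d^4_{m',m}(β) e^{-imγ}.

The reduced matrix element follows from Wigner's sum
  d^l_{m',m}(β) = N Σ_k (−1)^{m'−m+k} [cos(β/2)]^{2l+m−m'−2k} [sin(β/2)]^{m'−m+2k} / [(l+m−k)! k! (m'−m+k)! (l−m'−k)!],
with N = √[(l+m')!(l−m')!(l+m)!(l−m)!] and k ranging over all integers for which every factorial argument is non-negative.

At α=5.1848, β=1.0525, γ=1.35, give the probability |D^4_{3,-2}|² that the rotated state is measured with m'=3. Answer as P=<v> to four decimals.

P=0.0424

Split into d^4_{3,-2}(β=1.0525) × two z-phases.
With c≡cos(β/2)=0.864697 and s≡sin(β/2)=0.502294, N=[5040·1·2·720]^{1/2}=2693.993318
k∈{0,1} keeps every argument non-negative
  k=0: (−1)^5·2693.9933/(240)·0.8647^3·0.5023^5 = -0.232043
  k=1: (−1)^6·2693.9933/(720)·0.8647^1·0.5023^7 = +0.026100
d^4_{3,-2}(1.0525) = -0.232043 +0.026100 = -0.205943
|D^4_{3,-2}|² = |d^4_{3,-2}(β)|² = (-0.205943)² = 0.042413 (the z-rotation phases have unit modulus)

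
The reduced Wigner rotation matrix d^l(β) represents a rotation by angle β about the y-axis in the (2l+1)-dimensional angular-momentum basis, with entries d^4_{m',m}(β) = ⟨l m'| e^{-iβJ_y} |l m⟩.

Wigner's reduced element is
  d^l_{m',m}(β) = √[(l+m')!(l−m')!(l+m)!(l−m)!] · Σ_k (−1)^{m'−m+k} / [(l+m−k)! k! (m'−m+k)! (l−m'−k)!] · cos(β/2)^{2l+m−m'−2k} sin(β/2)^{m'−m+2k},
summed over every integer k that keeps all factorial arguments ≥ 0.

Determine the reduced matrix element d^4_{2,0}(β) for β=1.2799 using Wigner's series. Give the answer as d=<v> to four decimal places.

d^4_{2,0}(β=1.2799) via Wigner's sum:
c=cos(1.2799/2)=0.802126, s=sin(1.2799/2)=0.597155; N=√[720·2·24·24]=910.735966
Admissible k: 0..2 (factorial args all ≥0)
  k=0: (−1)^2·910.7360/(96)·0.8021^6·0.5972^2 = +0.901053
  k=1: (−1)^3·910.7360/(36)·0.8021^4·0.5972^4 = -1.331707
  k=2: (−1)^4·910.7360/(96)·0.8021^2·0.5972^6 = +0.276777
d^4_{2,0}(1.2799) = +0.901053 -1.331707 +0.276777 = -0.153878

d=-0.1539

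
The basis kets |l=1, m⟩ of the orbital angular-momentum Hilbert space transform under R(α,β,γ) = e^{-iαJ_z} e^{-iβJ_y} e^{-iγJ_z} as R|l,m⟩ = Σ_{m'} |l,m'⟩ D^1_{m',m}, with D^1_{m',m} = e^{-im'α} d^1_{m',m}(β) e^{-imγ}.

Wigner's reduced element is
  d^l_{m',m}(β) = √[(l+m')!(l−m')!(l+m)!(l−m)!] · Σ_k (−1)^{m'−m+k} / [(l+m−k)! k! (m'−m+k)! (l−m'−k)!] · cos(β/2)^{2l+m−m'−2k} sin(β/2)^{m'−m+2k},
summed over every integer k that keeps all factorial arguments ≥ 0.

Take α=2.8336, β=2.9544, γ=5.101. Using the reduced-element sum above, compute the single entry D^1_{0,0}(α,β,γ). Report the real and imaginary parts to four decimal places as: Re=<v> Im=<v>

Re=-0.9825 Im=0.0000

D^1_{0,0}(2.8336,2.9544,5.101) = e^{-i·0·2.8336}·d^1_{0,0}(2.9544)·e^{-i·0·5.101}. Compute d first:
Half-angle: c=0.093460, s=0.995623. N=√(1·1·1·1)=1.000000
The bounds max(0,m−m')=0 and min(l+m,l−m')=1 give 2 terms
  k=0: (−1)^0·1.0000/(1)·0.0935^2·0.9956^0 = +0.008735
  k=1: (−1)^1·1.0000/(1)·0.0935^0·0.9956^2 = -0.991265
d^1_{0,0}(2.9544) = +0.008735 -0.991265 = -0.982531
Phases: e^{-i·(0)·2.8336}=+1.000000+0.000000i, e^{-i·(0)·5.101}=+1.000000+0.000000i ⇒ D=-0.982531+0.000000i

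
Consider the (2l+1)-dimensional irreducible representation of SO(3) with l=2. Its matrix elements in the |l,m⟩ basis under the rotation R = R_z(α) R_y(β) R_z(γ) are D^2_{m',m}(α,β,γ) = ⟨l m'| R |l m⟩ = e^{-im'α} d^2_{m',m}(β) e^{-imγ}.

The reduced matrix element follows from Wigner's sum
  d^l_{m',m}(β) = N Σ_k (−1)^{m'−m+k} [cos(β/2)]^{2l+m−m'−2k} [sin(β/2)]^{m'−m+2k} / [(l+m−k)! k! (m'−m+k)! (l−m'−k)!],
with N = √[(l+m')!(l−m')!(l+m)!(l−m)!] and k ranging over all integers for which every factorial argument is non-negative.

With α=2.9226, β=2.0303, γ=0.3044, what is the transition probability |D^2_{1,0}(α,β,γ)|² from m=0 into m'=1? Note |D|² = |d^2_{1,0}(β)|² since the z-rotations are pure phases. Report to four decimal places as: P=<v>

P=0.2370

Split into d^2_{1,0}(β=2.0303) × two z-phases.
Half-angle: c=0.527493, s=0.849560. N=√(6·1·2·2)=4.898979
k: max(0,(0)−(1))=0 … min(2+(0),2−(1))=1
  k=0: (−1)^1·4.8990/(2)·0.5275^3·0.8496^1 = -0.305435
  k=1: (−1)^2·4.8990/(2)·0.5275^1·0.8496^3 = +0.792271
d^2_{1,0}(2.0303) = -0.305435 +0.792271 = +0.486836
|D^2_{1,0}|² = |d^2_{1,0}(β)|² = (+0.486836)² = 0.237009 (the z-rotation phases have unit modulus)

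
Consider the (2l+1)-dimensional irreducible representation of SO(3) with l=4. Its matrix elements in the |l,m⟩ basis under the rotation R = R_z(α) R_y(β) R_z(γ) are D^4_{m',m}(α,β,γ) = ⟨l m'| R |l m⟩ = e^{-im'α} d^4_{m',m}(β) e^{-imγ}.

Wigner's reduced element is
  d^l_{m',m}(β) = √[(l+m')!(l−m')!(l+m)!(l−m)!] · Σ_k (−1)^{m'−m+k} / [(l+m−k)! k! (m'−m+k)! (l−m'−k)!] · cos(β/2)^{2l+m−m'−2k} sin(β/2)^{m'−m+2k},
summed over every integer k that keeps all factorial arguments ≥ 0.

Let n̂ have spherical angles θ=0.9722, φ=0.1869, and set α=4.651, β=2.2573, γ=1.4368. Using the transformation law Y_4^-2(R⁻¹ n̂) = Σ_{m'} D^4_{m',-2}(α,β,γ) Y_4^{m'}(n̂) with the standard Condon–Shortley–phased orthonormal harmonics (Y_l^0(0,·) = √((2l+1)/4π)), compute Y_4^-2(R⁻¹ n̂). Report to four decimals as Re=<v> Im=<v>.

Need the full column D^4_{m',-2} for m'=−4..4 at α=4.651, β=2.2573, γ=1.4368.
cos(β/2)=0.427880, sin(β/2)=0.903835
d^4_{-4,-2}: single k=2 term ⇒ +0.026527;  D = -0.023105+0.013032i
d^4_{-3,-2}: k∈[1..2] ⇒ +0.008880 -0.118868 = -0.109988;  D = +0.048055+0.098935i
d^4_{-2,-2}: k∈[0..2] ⇒ +0.001124 -0.060158 +0.335535 = +0.276501;  D = +0.255657-0.105319i
d^4_{-1,-2}: k∈[0..2] ⇒ -0.010069 +0.224639 -0.668234 = -0.453664;  D = -0.146741-0.429276i
d^4_{0,-2}: k∈[0..2] ⇒ +0.047559 -0.565896 +0.946895 = +0.428558;  D = -0.413261+0.113481i
d^4_{1,-2}: k∈[0..2] ⇒ -0.149760 +1.002351 -0.894507 = -0.041916;  D = +0.008598+0.041024i
d^4_{2,-2}: k∈[0..2] ⇒ +0.335535 -1.197738 +0.445364 = -0.416840;  D = -0.412452+0.060319i
d^4_{3,-2}: k∈[0..1] ⇒ -0.530395 +0.788881 = +0.258487;  D = +0.021642+0.257579i
d^4_{4,-2}: single k=0 term ⇒ +0.528153;  D = -0.528020+0.011849i
Y_4^{m'}(θ=0.9722,φ=0.1869) and Σ D·Y over m':
  (-0.0231+0.0130i)·(+0.1512-0.1401i)  (+0.0481+0.0989i)·(+0.3368-0.2115i)  (+0.2557-0.1053i)·(+0.2599-0.1019i)  (-0.1467-0.4293i)·(-0.1682+0.0318i)  (-0.4133+0.1135i)·(-0.3170+0.0000i)  (+0.0086+0.0410i)·(+0.1682+0.0318i)  (-0.4125+0.0603i)·(+0.2599+0.1019i)  (+0.0216+0.2576i)·(-0.3368-0.2115i)  (-0.5280+0.0118i)·(+0.1512+0.1401i)
Y_4^-2(R⁻¹ n̂) = +0.113017-0.176210i

Re=0.1130 Im=-0.1762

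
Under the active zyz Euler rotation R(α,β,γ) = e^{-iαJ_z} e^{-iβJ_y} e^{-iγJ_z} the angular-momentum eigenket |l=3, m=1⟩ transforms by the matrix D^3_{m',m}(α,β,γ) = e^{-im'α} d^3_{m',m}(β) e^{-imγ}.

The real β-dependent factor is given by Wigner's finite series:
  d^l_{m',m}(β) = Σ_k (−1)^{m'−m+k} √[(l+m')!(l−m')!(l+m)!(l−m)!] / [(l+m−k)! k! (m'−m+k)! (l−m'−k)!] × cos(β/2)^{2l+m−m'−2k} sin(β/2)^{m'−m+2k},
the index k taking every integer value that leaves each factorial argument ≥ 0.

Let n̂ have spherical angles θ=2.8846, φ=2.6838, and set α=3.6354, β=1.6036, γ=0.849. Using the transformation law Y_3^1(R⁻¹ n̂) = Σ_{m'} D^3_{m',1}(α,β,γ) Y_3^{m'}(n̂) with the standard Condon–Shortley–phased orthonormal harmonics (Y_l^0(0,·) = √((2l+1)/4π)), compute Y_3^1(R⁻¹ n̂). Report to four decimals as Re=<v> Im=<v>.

Need the full column D^3_{m',1} for m'=−3..3 at α=3.6354, β=1.6036, γ=0.849.
cos(β/2)=0.695414, sin(β/2)=0.718609
d^3_{-3,1}: single k=4 term ⇒ +0.499463;  D = -0.402866-0.295233i
d^3_{-2,1}: k∈[3..4] ⇒ +0.789294 -0.421412 = +0.367882;  D = +0.364354+0.050831i
d^3_{-1,1}: k∈[2..4] ⇒ +0.724621 -1.031687 +0.137707 = -0.169359;  D = +0.158787-0.058898i
d^3_{0,1}: k∈[1..3] ⇒ +0.404857 -1.296943 +0.461634 = -0.430452;  D = -0.284414+0.323106i
d^3_{1,1}: k∈[0..2] ⇒ +0.113100 -0.966162 +0.773765 = -0.079297;  D = +0.017923-0.077245i
d^3_{2,1}: k∈[0..1] ⇒ -0.369582 +0.789294 = +0.419712;  D = -0.110258-0.404971i
d^3_{3,1}: single k=0 term ⇒ +0.467741;  D = +0.322110+0.339156i
Y_3^{m'}(θ=2.8846,φ=2.6838) and Σ D·Y over m':
  (-0.4029-0.2952i)·(-0.0013-0.0067i)  (+0.3644+0.0508i)·(-0.0389-0.0506i)  (+0.1588-0.0589i)·(-0.2709-0.1335i)  (-0.2844+0.3231i)·(-0.6053+0.0000i)  (+0.0179-0.0772i)·(+0.2709-0.1335i)  (-0.1103-0.4050i)·(-0.0389+0.0506i)  (+0.3221+0.3392i)·(+0.0013-0.0067i)
Y_3^1(R⁻¹ n̂) = +0.130265-0.232979i

Re=0.1303 Im=-0.2330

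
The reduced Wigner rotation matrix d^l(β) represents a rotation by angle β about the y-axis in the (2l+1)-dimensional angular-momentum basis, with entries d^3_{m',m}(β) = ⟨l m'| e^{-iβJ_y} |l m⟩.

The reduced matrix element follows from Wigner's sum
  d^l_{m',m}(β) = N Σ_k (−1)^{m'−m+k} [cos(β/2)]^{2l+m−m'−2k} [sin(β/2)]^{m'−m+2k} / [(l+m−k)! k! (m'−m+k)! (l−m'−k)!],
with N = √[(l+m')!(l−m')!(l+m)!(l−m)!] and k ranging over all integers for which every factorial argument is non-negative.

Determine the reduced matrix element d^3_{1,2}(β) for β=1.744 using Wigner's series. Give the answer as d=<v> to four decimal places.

d=-0.4889

d^3_{1,2}(β=1.744) via Wigner's sum:
Half-angle: c=0.643297, s=0.765617. N=√(24·2·120·1)=75.894664
k∈{1,2} keeps every argument non-negative
  k=1: (−1)^0·75.8947/(24)·0.6433^5·0.7656^1 = +0.266728
  k=2: (−1)^1·75.8947/(12)·0.6433^3·0.7656^3 = -0.755612
d^3_{1,2}(1.744) = +0.266728 -0.755612 = -0.488884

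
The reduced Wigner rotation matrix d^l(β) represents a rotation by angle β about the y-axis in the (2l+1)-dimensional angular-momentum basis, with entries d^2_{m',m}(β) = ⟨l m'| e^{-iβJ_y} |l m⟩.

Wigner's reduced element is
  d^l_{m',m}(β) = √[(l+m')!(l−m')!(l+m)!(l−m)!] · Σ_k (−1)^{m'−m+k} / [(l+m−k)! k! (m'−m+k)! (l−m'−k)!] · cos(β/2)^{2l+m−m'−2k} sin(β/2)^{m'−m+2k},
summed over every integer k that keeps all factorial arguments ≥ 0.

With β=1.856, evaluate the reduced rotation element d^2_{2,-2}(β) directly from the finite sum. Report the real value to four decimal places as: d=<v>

d=0.4105

d^2_{2,-2}(β=1.856) via Wigner's sum:
c=cos(1.856/2)=0.599436, s=sin(1.856/2)=0.800423; N=√[24·1·1·24]=24.000000
The bounds max(0,m−m')=0 and min(l+m,l−m')=0 give 1 term
  k=0: (−1)^4·24.0000/(24)·0.5994^0·0.8004^4 = +0.410466
d^2_{2,-2}(1.856) = +0.410466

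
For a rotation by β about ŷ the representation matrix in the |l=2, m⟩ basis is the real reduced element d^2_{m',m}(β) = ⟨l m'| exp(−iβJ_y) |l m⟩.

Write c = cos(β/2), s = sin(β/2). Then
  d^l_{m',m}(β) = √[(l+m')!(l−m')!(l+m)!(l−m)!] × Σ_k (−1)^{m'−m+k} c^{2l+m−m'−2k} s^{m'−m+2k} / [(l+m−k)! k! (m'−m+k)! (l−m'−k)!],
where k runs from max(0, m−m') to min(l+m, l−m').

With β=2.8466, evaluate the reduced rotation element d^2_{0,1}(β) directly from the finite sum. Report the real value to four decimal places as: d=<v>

d^2_{0,1}(β=2.8466) via Wigner's sum:
Half-angle: c=0.146962, s=0.989142. N=√(2·2·6·1)=4.898979
k: max(0,(1)−(0))=1 … min(2+(1),2−(0))=2
  k=1: (−1)^0·4.8990/(2)·0.1470^3·0.9891^1 = +0.007690
  k=2: (−1)^1·4.8990/(2)·0.1470^1·0.9891^3 = -0.348383
d^2_{0,1}(2.8466) = +0.007690 -0.348383 = -0.340693

d=-0.3407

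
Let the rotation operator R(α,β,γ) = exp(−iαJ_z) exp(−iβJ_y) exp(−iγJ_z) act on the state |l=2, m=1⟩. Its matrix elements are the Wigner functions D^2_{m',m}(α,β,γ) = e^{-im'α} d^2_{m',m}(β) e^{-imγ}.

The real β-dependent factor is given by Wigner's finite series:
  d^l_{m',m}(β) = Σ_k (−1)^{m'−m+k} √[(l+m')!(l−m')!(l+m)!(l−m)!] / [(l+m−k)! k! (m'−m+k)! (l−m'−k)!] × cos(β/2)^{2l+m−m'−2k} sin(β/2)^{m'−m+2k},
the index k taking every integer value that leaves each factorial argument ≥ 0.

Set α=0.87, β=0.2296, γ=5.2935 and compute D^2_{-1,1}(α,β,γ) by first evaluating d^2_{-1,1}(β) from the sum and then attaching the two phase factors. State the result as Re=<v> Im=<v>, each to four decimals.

Re=-0.0110 Im=0.0371

D^2_{-1,1}(0.87,0.2296,5.2935) = e^{-i·-1·0.87}·d^2_{-1,1}(0.2296)·e^{-i·1·5.2935}. Compute d first:
With c≡cos(β/2)=0.993418 and s≡sin(β/2)=0.114548, N=[1·6·6·1]^{1/2}=6.000000
The bounds max(0,m−m')=2 and min(l+m,l−m')=3 give 2 terms
  k=2: (−1)^0·6.0000/(2)·0.9934^2·0.1145^2 = +0.038847
  k=3: (−1)^1·6.0000/(6)·0.9934^0·0.1145^4 = -0.000172
d^2_{-1,1}(0.2296) = +0.038847 -0.000172 = +0.038675
Attach z-rotation phases: D = e^{-i(-1)(0.87)}·(+0.038675)·e^{-i(1)(5.2935)} = -0.011018+0.037072i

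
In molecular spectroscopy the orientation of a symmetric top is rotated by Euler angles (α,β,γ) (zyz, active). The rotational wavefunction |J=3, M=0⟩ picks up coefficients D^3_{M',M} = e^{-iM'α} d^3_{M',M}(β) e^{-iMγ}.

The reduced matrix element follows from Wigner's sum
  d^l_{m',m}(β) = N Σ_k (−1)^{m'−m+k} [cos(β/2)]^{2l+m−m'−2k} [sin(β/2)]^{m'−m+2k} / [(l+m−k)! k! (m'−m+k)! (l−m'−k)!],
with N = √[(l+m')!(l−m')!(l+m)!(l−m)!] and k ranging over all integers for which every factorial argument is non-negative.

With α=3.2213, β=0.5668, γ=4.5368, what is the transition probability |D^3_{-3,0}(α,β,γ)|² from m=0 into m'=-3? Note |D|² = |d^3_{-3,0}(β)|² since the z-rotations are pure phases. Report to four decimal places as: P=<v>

P=0.0075

Split into d^3_{-3,0}(β=0.5668) × two z-phases.
Half-angle: c=0.960110, s=0.279622. N=√(1·720·6·6)=160.996894
k∈{3} keeps every argument non-negative
  k=3: (−1)^0·160.9969/(36)·0.9601^3·0.2796^3 = +0.086535
d^3_{-3,0}(0.5668) = +0.086535
|D^3_{-3,0}|² = |d^3_{-3,0}(β)|² = (+0.086535)² = 0.007488 (the z-rotation phases have unit modulus)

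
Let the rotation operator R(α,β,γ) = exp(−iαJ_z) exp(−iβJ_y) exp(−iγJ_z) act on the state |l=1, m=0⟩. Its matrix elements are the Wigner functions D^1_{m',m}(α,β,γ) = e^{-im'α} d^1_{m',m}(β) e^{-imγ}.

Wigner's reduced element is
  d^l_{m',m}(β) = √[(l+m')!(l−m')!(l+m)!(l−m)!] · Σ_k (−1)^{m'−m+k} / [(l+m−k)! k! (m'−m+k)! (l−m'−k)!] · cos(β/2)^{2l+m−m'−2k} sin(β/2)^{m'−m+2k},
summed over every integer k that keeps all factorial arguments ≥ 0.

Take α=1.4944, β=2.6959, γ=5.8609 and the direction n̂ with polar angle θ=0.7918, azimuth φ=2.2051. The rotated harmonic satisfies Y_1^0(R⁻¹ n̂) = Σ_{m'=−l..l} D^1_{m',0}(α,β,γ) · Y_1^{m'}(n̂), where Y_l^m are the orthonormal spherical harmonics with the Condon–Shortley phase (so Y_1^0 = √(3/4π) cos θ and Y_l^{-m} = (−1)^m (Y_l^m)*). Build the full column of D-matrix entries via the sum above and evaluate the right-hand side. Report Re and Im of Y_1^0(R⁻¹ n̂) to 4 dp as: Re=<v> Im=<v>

Need the full column D^1_{m',0} for m'=−1..1 at α=1.4944, β=2.6959, γ=5.8609.
cos(β/2)=0.221006, sin(β/2)=0.975272
d^1_{-1,0}: single k=1 term ⇒ +0.304822;  D = +0.023265+0.303933i
d^1_{0,0}: k∈[0..1] ⇒ +0.048844 -0.951156 = -0.902312;  D = -0.902312+0.000000i
d^1_{1,0}: single k=0 term ⇒ -0.304822;  D = -0.023265+0.303933i
Y_1^{m'}(θ=0.7918,φ=2.2051) and Σ D·Y over m':
  (+0.0233+0.3039i)·(-0.1457-0.1980i)  (-0.9023+0.0000i)·(+0.3433+0.0000i)  (-0.0233+0.3039i)·(+0.1457-0.1980i)
Y_1^0(R⁻¹ n̂) = -0.196141+0.000000i

Re=-0.1961 Im=0.0000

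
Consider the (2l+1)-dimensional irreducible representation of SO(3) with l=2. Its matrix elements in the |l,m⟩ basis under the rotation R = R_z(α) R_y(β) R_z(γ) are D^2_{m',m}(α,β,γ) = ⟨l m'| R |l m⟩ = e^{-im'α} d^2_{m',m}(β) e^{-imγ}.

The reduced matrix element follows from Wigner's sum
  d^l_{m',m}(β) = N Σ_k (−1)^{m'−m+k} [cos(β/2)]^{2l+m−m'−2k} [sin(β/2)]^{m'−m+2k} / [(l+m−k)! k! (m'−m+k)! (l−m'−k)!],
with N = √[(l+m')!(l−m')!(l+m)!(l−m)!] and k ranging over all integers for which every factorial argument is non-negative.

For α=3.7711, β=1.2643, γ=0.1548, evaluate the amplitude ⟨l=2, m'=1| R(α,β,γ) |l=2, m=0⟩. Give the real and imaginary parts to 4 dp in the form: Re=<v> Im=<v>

D^2_{1,0}(3.7711,1.2643,0.1548) = e^{-i·1·3.7711}·d^2_{1,0}(1.2643)·e^{-i·0·0.1548}. Compute d first:
With c≡cos(β/2)=0.806759 and s≡sin(β/2)=0.590881, N=[6·1·2·2]^{1/2}=4.898979
k∈{0,1} keeps every argument non-negative
  k=0: (−1)^1·4.8990/(2)·0.8068^3·0.5909^1 = -0.759988
  k=1: (−1)^2·4.8990/(2)·0.8068^1·0.5909^3 = +0.407679
d^2_{1,0}(1.2643) = -0.759988 +0.407679 = -0.352309
D = (-0.808318+0.588747i)·(-0.352309)·(+1.000000+0.000000i) = +0.284777-0.207421i

Re=0.2848 Im=-0.2074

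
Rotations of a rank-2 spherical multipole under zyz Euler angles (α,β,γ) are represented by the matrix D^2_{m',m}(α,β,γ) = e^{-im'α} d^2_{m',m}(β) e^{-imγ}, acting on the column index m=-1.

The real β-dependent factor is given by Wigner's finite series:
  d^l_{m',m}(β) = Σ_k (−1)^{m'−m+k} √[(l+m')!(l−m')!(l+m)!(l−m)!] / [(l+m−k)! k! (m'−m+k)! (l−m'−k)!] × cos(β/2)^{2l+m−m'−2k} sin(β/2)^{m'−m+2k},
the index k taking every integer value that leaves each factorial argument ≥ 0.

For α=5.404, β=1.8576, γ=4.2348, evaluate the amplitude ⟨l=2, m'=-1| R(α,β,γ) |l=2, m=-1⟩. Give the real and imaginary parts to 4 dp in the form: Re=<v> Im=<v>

D^2_{-1,-1}(5.404,1.8576,4.2348) = e^{-i·-1·5.404}·d^2_{-1,-1}(1.8576)·e^{-i·-1·4.2348}. Compute d first:
c=cos(1.8576/2)=0.598795, s=sin(1.8576/2)=0.800902; N=√[1·6·1·6]=6.000000
k∈{0,1} keeps every argument non-negative
  k=0: (−1)^0·6.0000/(6)·0.5988^4·0.8009^0 = +0.128562
  k=1: (−1)^1·6.0000/(2)·0.5988^2·0.8009^2 = -0.689981
d^2_{-1,-1}(1.8576) = +0.128562 -0.689981 = -0.561418
Attach z-rotation phases: D = e^{-i(-1)(5.404)}·(-0.561418)·e^{-i(-1)(4.2348)} = +0.548609+0.119241i

Re=0.5486 Im=0.1192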